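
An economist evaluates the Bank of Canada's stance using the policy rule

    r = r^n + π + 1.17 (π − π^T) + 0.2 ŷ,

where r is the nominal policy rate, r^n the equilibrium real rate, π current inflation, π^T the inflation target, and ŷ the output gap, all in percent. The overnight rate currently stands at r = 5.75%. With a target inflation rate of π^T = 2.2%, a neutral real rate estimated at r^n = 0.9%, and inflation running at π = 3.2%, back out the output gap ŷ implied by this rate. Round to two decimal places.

2.40%

0.2 ŷ = 5.75 − 0.9 − 3.2 − 1.17 × (3.2 − 2.2) = 0.48
ŷ = 0.48 / 0.2 = 2.40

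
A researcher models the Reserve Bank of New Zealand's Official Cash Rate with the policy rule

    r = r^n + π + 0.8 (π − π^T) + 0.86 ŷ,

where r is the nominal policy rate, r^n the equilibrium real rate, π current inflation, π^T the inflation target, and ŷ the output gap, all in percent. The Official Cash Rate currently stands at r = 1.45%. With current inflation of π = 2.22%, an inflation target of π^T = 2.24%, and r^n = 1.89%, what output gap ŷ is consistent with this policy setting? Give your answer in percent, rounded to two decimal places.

0.86 ŷ = 1.45 − 1.89 − 2.22 − 0.8 × (2.22 − 2.24) = -2.644
ŷ = -2.644 / 0.86 = -3.07

-3.07%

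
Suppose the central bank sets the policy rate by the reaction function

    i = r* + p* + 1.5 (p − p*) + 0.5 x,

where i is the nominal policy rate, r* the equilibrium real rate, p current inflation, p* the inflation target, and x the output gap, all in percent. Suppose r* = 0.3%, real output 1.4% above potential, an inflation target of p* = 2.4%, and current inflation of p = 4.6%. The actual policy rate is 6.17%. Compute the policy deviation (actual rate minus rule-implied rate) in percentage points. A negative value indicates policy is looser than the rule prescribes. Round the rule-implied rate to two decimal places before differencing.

-0.53 pp

Output 1.4% above potential → x = 1.4.
i = 0.3 + 2.4 + 1.5 × (4.6 − 2.4) + 0.5 × 1.4
   = 0.3 + 2.4 + 3.3 + 0.7 = 6.70
Deviation = 6.17 − 6.70 = -0.53 pp.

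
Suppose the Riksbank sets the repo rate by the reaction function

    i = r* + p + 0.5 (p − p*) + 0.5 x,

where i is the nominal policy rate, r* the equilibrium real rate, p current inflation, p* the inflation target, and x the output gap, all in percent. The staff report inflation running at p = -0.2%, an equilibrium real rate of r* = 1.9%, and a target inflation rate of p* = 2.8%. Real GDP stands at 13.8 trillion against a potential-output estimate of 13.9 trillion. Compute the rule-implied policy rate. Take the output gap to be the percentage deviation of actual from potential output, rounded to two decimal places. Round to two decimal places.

Output gap = 100 × (13.8 − 13.9) / 13.9 = -0.72%.
i = 1.90 + (-0.20) + 0.5 × (-0.20 − 2.80) + 0.5 × (-0.72)
   = 1.90 − 0.2 − 1.5 − 0.36 = -0.16

-0.16%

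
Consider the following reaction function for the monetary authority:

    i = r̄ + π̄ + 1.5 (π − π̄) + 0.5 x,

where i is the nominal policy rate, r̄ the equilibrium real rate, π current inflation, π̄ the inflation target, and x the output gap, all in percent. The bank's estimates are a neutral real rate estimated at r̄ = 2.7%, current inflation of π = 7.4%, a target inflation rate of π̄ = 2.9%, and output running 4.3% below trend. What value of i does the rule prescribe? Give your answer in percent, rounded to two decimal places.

Output 4.3% below potential → x = -4.3.
i = 2.7 + 2.9 + 1.5 × (7.4 − 2.9) + 0.5 × (-4.3)
   = 2.7 + 2.9 + 6.75 − 2.15 = 10.20

10.20%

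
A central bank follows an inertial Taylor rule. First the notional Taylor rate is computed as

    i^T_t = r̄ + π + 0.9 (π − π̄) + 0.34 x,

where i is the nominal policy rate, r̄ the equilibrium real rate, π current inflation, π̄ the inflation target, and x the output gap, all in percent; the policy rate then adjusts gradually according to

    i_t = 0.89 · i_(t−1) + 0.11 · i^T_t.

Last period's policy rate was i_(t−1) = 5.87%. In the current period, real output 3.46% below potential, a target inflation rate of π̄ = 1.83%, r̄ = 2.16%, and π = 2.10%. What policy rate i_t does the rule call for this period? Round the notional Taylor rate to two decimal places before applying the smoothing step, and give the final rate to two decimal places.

5.59%

Output 3.46% below potential → x = -3.46.
i^T_t = 2.16 + 2.10 + 0.9 × (2.10 − 1.83) + 0.34 × (-3.46)
   = 2.16 + 2.1 + 0.243 − 1.1764 = 3.33
i_t = 0.89 × 5.87 + 0.11 × 3.33 = 5.2243 + 0.3663 = 5.59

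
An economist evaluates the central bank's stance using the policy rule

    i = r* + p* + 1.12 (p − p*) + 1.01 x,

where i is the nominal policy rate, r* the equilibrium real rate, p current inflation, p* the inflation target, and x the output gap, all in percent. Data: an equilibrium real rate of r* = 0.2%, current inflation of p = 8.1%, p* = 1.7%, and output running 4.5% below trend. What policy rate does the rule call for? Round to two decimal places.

Output 4.5% below potential → x = -4.5.
i = 0.2 + 1.7 + 1.12 × (8.1 − 1.7) + 1.01 × (-4.5)
   = 0.2 + 1.7 + 7.168 − 4.545 = 4.52

4.52%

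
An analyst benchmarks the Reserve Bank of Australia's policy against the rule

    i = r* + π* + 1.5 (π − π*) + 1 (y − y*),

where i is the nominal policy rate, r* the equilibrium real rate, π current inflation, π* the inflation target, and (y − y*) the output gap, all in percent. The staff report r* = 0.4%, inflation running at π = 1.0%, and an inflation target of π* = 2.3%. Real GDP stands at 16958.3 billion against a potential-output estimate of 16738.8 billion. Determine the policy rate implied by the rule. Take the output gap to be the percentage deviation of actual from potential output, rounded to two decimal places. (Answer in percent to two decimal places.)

Output gap = 100 × (16958.3 − 16738.8) / 16738.8 = 1.31%.
i = 0.40 + 2.30 + 1.5 × (1.00 − 2.30) + 1 × 1.31
   = 0.40 + 2.3 − 1.95 + 1.31 = 2.06

2.06%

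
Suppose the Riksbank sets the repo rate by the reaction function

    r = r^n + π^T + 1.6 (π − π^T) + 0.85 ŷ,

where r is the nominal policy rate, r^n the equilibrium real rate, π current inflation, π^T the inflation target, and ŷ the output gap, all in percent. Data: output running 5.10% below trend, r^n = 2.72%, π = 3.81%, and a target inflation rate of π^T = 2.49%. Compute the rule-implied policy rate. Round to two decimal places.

2.99%

Output 5.10% below potential → ŷ = -5.10.
r = 2.72 + 2.49 + 1.6 × (3.81 − 2.49) + 0.85 × (-5.10)
   = 2.72 + 2.49 + 2.112 − 4.335 = 2.99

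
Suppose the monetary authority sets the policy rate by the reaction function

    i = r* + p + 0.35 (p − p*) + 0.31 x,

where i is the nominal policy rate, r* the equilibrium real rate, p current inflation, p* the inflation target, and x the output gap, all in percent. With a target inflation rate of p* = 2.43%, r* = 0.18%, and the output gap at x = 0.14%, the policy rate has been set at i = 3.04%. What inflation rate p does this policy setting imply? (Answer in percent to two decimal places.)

2.72%

Collecting p: i = r* + (1 + 0.35) p − 0.35 p* + 0.31 x
1.35 p = 3.04 − 0.18 + 0.35 × 2.43 − 0.31 × 0.14 = 3.6671
p = 3.6671 / 1.35 = 2.72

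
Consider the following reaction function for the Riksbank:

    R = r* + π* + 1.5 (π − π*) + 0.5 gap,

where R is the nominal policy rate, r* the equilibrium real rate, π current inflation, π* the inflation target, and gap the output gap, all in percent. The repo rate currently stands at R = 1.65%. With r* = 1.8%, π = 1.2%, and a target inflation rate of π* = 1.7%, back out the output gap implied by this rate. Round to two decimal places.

0.5 gap = 1.65 − 1.8 − 1.7 − 1.5 × (1.2 − 1.7) = -1.1
gap = -1.1 / 0.5 = -2.20

-2.20%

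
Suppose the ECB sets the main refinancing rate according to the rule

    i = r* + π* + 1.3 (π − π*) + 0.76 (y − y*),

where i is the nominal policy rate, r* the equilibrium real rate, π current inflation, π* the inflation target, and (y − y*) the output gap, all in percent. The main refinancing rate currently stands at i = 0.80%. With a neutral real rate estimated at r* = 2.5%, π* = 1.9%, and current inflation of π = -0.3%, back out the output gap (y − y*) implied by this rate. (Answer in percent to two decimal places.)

0.76 (y − y*) = 0.80 − 2.5 − 1.9 − 1.3 × ((-0.3) − 1.9) = -0.74
(y − y*) = -0.74 / 0.76 = -0.97

-0.97%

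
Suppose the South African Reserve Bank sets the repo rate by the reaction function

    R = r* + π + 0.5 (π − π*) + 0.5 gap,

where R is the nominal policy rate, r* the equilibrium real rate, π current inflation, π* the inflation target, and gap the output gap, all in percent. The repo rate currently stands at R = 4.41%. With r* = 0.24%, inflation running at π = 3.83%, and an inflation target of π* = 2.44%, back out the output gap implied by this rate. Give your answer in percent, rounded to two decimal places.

0.5 gap = 4.41 − 0.24 − 3.83 − 0.5 × (3.83 − 2.44) = -0.355
gap = -0.355 / 0.5 = -0.71

-0.71%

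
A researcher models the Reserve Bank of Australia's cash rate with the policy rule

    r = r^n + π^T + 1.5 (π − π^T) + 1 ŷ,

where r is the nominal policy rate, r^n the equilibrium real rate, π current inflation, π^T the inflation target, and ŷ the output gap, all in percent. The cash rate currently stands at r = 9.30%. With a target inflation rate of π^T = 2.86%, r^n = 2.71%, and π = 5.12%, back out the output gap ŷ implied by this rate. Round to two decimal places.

1 ŷ = 9.30 − 2.71 − 2.86 − 1.5 × (5.12 − 2.86) = 0.34
ŷ = 0.34 / 1 = 0.34

0.34%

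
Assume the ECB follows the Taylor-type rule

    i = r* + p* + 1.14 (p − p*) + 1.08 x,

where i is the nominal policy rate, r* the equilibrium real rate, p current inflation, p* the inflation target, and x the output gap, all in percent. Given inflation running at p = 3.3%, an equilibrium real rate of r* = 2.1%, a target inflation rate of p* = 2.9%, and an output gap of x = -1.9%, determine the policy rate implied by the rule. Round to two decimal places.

3.40%

i = 2.1 + 2.9 + 1.14 × (3.3 − 2.9) + 1.08 × (-1.9)
   = 2.1 + 2.9 + 0.456 − 2.052 = 3.40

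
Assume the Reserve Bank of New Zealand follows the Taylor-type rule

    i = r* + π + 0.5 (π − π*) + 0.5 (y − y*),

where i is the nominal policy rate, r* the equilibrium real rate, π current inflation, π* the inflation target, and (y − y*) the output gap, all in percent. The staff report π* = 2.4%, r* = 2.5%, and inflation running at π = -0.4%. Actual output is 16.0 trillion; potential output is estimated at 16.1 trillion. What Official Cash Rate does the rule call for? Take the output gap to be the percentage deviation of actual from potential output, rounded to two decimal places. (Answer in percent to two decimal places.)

Output gap = 100 × (16.0 − 16.1) / 16.1 = -0.62%.
i = 2.50 + (-0.40) + 0.5 × (-0.40 − 2.40) + 0.5 × (-0.62)
   = 2.50 − 0.4 − 1.4 − 0.31 = 0.39

0.39%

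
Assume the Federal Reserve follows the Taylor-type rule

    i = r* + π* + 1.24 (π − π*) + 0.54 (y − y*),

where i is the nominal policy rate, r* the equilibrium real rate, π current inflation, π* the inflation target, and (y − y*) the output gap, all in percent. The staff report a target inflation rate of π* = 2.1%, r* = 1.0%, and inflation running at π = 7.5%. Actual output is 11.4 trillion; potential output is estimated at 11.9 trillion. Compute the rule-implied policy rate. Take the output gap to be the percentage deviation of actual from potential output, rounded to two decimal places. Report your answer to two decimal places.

7.53%

Output gap = 100 × (11.4 − 11.9) / 11.9 = -4.20%.
i = 1.00 + 2.10 + 1.24 × (7.50 − 2.10) + 0.54 × (-4.20)
   = 1.00 + 2.1 + 6.696 − 2.268 = 7.53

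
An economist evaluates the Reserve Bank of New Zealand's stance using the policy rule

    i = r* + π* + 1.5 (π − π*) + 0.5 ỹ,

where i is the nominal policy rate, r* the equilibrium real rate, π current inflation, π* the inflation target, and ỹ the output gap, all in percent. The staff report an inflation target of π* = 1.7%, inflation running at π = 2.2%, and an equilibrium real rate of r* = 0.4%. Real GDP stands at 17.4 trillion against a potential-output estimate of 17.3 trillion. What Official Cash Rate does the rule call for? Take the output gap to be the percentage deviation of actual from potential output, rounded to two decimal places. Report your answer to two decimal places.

Output gap = 100 × (17.4 − 17.3) / 17.3 = 0.58%.
i = 0.40 + 1.70 + 1.5 × (2.20 − 1.70) + 0.5 × 0.58
   = 0.40 + 1.7 + 0.75 + 0.29 = 3.14

3.14%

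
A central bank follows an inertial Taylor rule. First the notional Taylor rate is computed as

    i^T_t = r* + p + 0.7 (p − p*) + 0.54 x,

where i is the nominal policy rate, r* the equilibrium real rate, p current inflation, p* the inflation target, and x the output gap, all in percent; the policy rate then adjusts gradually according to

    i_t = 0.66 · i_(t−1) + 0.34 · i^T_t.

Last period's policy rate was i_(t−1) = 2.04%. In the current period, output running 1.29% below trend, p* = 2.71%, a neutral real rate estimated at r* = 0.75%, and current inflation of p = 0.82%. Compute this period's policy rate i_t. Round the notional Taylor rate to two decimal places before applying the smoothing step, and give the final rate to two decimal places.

Output 1.29% below potential → x = -1.29.
i^T_t = 0.75 + 0.82 + 0.7 × (0.82 − 2.71) + 0.54 × (-1.29)
   = 0.75 + 0.82 − 1.323 − 0.6966 = -0.45
i_t = 0.66 × 2.04 + 0.34 × (-0.45) = 1.3464 − 0.153 = 1.19

1.19%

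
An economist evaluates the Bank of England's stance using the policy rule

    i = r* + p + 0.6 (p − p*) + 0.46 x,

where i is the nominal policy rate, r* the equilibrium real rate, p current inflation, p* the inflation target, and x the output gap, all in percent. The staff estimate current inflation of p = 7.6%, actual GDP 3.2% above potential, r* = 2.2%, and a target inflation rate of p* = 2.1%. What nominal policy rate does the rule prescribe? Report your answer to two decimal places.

14.57%

Output 3.2% above potential → x = 3.2.
i = 2.2 + 7.6 + 0.6 × (7.6 − 2.1) + 0.46 × 3.2
   = 2.2 + 7.6 + 3.3 + 1.472 = 14.57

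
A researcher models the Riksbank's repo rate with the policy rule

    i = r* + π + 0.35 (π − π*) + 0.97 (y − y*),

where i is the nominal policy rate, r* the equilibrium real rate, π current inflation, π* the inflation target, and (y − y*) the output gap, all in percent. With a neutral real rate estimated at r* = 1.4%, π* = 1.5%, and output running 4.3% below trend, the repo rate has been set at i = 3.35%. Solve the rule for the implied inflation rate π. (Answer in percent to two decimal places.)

Output 4.3% below potential → (y − y*) = -4.3.
Collecting π: i = r* + (1 + 0.35) π − 0.35 π* + 0.97 (y − y*)
1.35 π = 3.35 − 1.4 + 0.35 × 1.5 − 0.97 × (-4.3) = 6.646
π = 6.646 / 1.35 = 4.92

4.92%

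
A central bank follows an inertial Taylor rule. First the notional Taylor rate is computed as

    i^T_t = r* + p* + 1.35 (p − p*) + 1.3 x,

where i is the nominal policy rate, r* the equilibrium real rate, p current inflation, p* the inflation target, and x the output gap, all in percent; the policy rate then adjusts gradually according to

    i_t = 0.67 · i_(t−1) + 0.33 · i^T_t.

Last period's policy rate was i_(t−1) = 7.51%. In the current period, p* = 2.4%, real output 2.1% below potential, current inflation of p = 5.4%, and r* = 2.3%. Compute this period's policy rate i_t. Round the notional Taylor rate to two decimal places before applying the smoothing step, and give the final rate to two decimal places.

7.02%

Output 2.1% below potential → x = -2.1.
i^T_t = 2.3 + 2.4 + 1.35 × (5.4 − 2.4) + 1.3 × (-2.1)
   = 2.3 + 2.4 + 4.05 − 2.73 = 6.02
i_t = 0.67 × 7.51 + 0.33 × 6.02 = 5.0317 + 1.9866 = 7.02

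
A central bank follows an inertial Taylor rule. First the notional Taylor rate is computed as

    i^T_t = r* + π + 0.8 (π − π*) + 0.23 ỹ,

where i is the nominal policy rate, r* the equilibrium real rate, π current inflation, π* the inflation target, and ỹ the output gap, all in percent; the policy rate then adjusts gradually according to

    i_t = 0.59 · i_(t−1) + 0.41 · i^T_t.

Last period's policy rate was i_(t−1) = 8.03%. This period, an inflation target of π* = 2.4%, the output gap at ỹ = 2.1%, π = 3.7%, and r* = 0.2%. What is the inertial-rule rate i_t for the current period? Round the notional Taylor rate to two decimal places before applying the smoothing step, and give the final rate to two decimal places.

i^T_t = 0.2 + 3.7 + 0.8 × (3.7 − 2.4) + 0.23 × 2.1
   = 0.2 + 3.7 + 1.04 + 0.483 = 5.42
i_t = 0.59 × 8.03 + 0.41 × 5.42 = 4.7377 + 2.2222 = 6.96

6.96%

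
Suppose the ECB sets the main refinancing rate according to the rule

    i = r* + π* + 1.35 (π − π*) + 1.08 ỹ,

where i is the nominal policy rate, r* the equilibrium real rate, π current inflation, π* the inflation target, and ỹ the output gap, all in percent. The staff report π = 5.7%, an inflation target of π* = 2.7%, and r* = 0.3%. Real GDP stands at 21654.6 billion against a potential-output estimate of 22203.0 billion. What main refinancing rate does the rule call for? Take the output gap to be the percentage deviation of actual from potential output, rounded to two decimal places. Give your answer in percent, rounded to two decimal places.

Output gap = 100 × (21654.6 − 22203.0) / 22203.0 = -2.47%.
i = 0.30 + 2.70 + 1.35 × (5.70 − 2.70) + 1.08 × (-2.47)
   = 0.30 + 2.7 + 4.05 − 2.6676 = 4.38

4.38%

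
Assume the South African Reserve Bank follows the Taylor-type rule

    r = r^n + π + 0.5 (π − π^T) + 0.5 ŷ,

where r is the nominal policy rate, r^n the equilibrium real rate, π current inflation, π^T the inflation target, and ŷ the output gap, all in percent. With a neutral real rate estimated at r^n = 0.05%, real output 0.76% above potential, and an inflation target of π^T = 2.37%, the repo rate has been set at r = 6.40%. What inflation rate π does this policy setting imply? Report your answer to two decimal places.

4.77%

Output 0.76% above potential → ŷ = 0.76.
Collecting π: r = r^n + (1 + 0.5) π − 0.5 π^T + 0.5 ŷ
1.5 π = 6.40 − 0.05 + 0.5 × 2.37 − 0.5 × 0.76 = 7.155
π = 7.155 / 1.5 = 4.77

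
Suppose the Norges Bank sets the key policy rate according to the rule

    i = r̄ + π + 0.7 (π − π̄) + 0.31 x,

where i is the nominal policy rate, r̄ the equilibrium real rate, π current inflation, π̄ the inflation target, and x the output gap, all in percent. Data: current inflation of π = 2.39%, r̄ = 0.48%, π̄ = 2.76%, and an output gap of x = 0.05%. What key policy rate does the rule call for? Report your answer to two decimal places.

2.63%

i = 0.48 + 2.39 + 0.7 × (2.39 − 2.76) + 0.31 × 0.05
   = 0.48 + 2.39 − 0.259 + 0.0155 = 2.63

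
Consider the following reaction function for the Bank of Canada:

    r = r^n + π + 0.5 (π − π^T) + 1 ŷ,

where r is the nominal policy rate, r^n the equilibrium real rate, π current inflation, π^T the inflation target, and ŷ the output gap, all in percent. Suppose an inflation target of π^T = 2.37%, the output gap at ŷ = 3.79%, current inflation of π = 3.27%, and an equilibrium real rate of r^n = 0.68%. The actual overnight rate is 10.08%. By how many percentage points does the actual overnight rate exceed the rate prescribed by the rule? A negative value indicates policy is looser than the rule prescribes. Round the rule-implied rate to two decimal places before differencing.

r = 0.68 + 3.27 + 0.5 × (3.27 − 2.37) + 1 × 3.79
   = 0.68 + 3.27 + 0.45 + 3.79 = 8.19
Deviation = 10.08 − 8.19 = 1.89 pp.

1.89 pp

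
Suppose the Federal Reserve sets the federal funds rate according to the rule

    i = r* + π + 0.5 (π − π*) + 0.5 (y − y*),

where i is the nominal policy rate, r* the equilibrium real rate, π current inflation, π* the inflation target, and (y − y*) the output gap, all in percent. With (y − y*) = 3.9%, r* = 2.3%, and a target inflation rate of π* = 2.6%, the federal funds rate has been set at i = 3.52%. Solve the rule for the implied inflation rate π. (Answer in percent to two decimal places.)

Collecting π: i = r* + (1 + 0.5) π − 0.5 π* + 0.5 (y − y*)
1.5 π = 3.52 − 2.3 + 0.5 × 2.6 − 0.5 × 3.9 = 0.57
π = 0.57 / 1.5 = 0.38

0.38%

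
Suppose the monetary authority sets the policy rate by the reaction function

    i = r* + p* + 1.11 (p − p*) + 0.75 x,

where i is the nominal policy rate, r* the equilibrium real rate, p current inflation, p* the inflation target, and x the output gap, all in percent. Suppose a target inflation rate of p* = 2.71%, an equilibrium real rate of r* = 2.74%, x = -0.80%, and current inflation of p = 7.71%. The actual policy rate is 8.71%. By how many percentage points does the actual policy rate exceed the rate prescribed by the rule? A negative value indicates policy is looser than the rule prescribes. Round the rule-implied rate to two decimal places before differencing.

i = 2.74 + 2.71 + 1.11 × (7.71 − 2.71) + 0.75 × (-0.80)
   = 2.74 + 2.71 + 5.55 − 0.6 = 10.40
Deviation = 8.71 − 10.40 = -1.69 pp.

-1.69 pp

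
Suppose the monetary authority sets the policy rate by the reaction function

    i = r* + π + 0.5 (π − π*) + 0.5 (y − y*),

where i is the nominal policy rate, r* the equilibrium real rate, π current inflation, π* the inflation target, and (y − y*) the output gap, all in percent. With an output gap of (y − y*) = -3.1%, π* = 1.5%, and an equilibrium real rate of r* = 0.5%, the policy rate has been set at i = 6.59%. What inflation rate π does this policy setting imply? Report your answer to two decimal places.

5.59%

Collecting π: i = r* + (1 + 0.5) π − 0.5 π* + 0.5 (y − y*)
1.5 π = 6.59 − 0.5 + 0.5 × 1.5 − 0.5 × (-3.1) = 8.39
π = 8.39 / 1.5 = 5.59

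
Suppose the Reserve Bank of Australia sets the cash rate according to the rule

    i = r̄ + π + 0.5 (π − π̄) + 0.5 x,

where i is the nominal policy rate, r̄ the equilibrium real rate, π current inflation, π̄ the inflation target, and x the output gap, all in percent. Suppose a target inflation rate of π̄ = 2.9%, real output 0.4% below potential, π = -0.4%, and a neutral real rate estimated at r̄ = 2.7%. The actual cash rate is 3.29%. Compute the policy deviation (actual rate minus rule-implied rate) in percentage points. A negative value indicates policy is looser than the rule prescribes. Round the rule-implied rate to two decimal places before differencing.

2.84 pp

Output 0.4% below potential → x = -0.4.
i = 2.7 + (-0.4) + 0.5 × (-0.4 − 2.9) + 0.5 × (-0.4)
   = 2.7 − 0.4 − 1.65 − 0.2 = 0.45
Deviation = 3.29 − 0.45 = 2.84 pp.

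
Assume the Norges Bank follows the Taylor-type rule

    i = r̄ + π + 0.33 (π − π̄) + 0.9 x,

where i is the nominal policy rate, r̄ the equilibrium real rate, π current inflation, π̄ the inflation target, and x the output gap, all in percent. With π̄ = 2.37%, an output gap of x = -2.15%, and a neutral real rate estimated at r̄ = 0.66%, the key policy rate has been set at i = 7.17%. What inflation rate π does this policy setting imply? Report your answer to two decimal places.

6.94%

Collecting π: i = r̄ + (1 + 0.33) π − 0.33 π̄ + 0.9 x
1.33 π = 7.17 − 0.66 + 0.33 × 2.37 − 0.9 × (-2.15) = 9.2271
π = 9.2271 / 1.33 = 6.94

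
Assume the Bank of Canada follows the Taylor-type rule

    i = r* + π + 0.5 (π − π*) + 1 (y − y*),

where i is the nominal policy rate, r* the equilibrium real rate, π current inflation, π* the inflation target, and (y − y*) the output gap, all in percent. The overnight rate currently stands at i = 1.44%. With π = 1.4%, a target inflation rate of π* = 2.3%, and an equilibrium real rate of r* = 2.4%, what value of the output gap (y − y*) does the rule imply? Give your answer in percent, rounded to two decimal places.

-1.91%

1 (y − y*) = 1.44 − 2.4 − 1.4 − 0.5 × (1.4 − 2.3) = -1.91
(y − y*) = -1.91 / 1 = -1.91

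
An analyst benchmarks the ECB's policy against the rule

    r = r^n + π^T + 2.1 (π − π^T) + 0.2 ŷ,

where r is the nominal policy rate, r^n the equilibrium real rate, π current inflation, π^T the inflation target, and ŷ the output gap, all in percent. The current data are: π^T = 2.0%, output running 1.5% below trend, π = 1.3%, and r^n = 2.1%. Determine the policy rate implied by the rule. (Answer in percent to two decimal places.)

Output 1.5% below potential → ŷ = -1.5.
r = 2.1 + 2.0 + 2.1 × (1.3 − 2.0) + 0.2 × (-1.5)
   = 2.1 + 2 − 1.47 − 0.3 = 2.33

2.33%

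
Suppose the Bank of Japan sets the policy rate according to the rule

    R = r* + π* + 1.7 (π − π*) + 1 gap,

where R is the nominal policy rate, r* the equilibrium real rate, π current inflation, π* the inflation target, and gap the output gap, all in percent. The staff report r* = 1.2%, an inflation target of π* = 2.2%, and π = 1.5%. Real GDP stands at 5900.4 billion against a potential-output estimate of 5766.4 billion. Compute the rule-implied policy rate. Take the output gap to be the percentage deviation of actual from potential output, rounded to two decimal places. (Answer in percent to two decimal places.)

4.53%

Output gap = 100 × (5900.4 − 5766.4) / 5766.4 = 2.32%.
R = 1.20 + 2.20 + 1.7 × (1.50 − 2.20) + 1 × 2.32
   = 1.20 + 2.2 − 1.19 + 2.32 = 4.53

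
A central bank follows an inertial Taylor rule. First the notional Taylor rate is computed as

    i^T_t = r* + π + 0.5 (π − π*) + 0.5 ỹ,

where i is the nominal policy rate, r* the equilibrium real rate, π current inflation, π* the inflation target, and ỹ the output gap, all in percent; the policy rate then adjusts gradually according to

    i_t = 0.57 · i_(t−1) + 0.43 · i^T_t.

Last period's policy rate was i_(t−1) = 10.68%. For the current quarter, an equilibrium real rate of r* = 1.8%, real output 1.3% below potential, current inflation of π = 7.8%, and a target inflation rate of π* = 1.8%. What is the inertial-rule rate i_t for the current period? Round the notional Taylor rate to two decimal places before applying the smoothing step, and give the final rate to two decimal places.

11.23%

Output 1.3% below potential → ỹ = -1.3.
i^T_t = 1.8 + 7.8 + 0.5 × (7.8 − 1.8) + 0.5 × (-1.3)
   = 1.8 + 7.8 + 3 − 0.65 = 11.95
i_t = 0.57 × 10.68 + 0.43 × 11.95 = 6.0876 + 5.1385 = 11.23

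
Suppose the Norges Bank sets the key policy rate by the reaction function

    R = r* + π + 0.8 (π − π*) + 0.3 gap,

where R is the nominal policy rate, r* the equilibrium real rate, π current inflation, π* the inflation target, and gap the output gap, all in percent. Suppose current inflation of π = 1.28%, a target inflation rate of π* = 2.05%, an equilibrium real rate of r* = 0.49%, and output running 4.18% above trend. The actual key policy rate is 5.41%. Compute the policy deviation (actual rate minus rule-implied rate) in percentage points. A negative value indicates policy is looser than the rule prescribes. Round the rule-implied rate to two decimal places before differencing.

Output 4.18% above potential → gap = 4.18.
R = 0.49 + 1.28 + 0.8 × (1.28 − 2.05) + 0.3 × 4.18
   = 0.49 + 1.28 − 0.616 + 1.254 = 2.41
Deviation = 5.41 − 2.41 = 3.00 pp.

3.00 pp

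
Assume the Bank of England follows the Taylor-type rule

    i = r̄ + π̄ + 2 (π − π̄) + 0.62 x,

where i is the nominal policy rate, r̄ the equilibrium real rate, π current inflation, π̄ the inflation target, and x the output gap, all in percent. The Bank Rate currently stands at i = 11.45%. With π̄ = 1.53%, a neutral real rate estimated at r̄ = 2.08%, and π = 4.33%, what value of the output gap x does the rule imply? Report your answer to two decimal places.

0.62 x = 11.45 − 2.08 − 1.53 − 2 × (4.33 − 1.53) = 2.24
x = 2.24 / 0.62 = 3.61

3.61%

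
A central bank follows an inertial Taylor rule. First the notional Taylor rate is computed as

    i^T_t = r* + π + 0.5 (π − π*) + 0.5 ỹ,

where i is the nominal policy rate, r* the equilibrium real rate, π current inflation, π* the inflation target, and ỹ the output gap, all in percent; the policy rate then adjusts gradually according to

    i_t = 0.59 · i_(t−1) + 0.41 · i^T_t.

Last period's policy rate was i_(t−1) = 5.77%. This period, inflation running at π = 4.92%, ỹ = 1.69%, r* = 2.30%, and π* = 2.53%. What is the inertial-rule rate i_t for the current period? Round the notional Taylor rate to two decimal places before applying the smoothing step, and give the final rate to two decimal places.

7.20%

i^T_t = 2.30 + 4.92 + 0.5 × (4.92 − 2.53) + 0.5 × 1.69
   = 2.30 + 4.92 + 1.195 + 0.845 = 9.26
i_t = 0.59 × 5.77 + 0.41 × 9.26 = 3.4043 + 3.7966 = 7.20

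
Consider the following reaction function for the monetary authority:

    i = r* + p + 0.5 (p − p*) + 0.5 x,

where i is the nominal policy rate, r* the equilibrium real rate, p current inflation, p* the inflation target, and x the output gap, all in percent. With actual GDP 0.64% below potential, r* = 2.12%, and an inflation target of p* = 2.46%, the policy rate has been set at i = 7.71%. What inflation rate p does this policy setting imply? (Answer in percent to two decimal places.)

4.76%

Output 0.64% below potential → x = -0.64.
Collecting p: i = r* + (1 + 0.5) p − 0.5 p* + 0.5 x
1.5 p = 7.71 − 2.12 + 0.5 × 2.46 − 0.5 × (-0.64) = 7.14
p = 7.14 / 1.5 = 4.76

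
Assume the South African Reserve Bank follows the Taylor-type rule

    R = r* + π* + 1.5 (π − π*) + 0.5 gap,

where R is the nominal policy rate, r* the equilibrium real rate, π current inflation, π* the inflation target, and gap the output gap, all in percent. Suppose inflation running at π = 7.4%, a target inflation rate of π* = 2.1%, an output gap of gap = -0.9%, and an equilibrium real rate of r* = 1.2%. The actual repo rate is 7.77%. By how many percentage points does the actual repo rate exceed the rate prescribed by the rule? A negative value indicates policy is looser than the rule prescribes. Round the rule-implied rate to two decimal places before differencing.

R = 1.2 + 2.1 + 1.5 × (7.4 − 2.1) + 0.5 × (-0.9)
   = 1.2 + 2.1 + 7.95 − 0.45 = 10.80
Deviation = 7.77 − 10.80 = -3.03 pp.

-3.03 pp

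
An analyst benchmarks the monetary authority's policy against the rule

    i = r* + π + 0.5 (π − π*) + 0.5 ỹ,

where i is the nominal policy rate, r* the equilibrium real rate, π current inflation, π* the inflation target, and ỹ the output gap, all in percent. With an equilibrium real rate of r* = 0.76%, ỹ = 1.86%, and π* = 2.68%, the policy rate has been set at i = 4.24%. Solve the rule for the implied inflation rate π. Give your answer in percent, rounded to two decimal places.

2.59%

Collecting π: i = r* + (1 + 0.5) π − 0.5 π* + 0.5 ỹ
1.5 π = 4.24 − 0.76 + 0.5 × 2.68 − 0.5 × 1.86 = 3.89
π = 3.89 / 1.5 = 2.59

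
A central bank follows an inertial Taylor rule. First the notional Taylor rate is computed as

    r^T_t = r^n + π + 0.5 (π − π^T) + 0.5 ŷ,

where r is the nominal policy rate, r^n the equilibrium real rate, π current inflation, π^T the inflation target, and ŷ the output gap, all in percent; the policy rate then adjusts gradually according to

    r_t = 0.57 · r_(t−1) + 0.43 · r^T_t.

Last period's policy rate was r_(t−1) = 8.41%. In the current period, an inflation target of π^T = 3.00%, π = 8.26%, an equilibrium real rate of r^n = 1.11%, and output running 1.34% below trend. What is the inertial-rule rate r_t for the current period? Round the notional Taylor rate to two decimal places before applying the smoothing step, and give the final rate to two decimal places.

9.67%

Output 1.34% below potential → ŷ = -1.34.
r^T_t = 1.11 + 8.26 + 0.5 × (8.26 − 3.00) + 0.5 × (-1.34)
   = 1.11 + 8.26 + 2.63 − 0.67 = 11.33
r_t = 0.57 × 8.41 + 0.43 × 11.33 = 4.7937 + 4.8719 = 9.67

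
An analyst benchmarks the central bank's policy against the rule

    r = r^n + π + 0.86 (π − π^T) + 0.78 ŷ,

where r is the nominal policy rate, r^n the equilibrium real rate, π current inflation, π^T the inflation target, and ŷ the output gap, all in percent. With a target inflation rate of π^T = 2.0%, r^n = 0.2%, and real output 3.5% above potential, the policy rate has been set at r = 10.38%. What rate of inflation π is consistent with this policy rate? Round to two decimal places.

Output 3.5% above potential → ŷ = 3.5.
Collecting π: r = r^n + (1 + 0.86) π − 0.86 π^T + 0.78 ŷ
1.86 π = 10.38 − 0.2 + 0.86 × 2.0 − 0.78 × 3.5 = 9.17
π = 9.17 / 1.86 = 4.93

4.93%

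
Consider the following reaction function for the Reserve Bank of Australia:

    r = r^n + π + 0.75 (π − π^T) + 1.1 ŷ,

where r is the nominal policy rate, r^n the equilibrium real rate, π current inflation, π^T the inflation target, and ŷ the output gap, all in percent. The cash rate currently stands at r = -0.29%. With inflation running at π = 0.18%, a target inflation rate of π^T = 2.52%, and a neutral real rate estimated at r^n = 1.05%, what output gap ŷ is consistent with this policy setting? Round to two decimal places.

0.21%

1.1 ŷ = -0.29 − 1.05 − 0.18 − 0.75 × (0.18 − 2.52) = 0.235
ŷ = 0.235 / 1.1 = 0.21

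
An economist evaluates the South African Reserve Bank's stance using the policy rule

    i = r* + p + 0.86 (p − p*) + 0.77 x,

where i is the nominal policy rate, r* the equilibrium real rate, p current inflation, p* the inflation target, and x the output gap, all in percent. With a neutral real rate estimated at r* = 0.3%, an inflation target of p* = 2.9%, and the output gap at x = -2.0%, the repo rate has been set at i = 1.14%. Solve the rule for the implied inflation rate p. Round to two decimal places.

Collecting p: i = r* + (1 + 0.86) p − 0.86 p* + 0.77 x
1.86 p = 1.14 − 0.3 + 0.86 × 2.9 − 0.77 × (-2.0) = 4.874
p = 4.874 / 1.86 = 2.62

2.62%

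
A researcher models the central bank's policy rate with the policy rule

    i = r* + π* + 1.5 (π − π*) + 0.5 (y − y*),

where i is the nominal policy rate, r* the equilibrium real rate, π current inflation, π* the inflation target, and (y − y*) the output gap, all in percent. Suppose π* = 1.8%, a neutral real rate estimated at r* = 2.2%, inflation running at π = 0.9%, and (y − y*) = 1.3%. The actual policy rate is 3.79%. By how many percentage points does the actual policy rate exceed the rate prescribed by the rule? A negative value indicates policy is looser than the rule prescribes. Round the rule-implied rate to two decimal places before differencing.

i = 2.2 + 1.8 + 1.5 × (0.9 − 1.8) + 0.5 × 1.3
   = 2.2 + 1.8 − 1.35 + 0.65 = 3.30
Deviation = 3.79 − 3.30 = 0.49 pp.

0.49 pp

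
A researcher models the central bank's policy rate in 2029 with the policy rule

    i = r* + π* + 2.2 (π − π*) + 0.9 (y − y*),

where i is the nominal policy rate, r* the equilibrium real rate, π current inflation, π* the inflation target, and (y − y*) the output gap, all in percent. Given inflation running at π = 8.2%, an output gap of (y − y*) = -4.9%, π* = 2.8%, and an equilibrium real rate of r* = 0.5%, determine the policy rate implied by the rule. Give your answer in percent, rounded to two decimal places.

i = 0.5 + 2.8 + 2.2 × (8.2 − 2.8) + 0.9 × (-4.9)
   = 0.5 + 2.8 + 11.88 − 4.41 = 10.77

10.77%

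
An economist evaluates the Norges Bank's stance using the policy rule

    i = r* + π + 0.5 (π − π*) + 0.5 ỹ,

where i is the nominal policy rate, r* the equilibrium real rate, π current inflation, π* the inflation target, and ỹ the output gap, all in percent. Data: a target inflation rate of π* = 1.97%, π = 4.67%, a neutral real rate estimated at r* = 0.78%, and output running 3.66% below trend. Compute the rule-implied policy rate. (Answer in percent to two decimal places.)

Output 3.66% below potential → ỹ = -3.66.
i = 0.78 + 4.67 + 0.5 × (4.67 − 1.97) + 0.5 × (-3.66)
   = 0.78 + 4.67 + 1.35 − 1.83 = 4.97

4.97%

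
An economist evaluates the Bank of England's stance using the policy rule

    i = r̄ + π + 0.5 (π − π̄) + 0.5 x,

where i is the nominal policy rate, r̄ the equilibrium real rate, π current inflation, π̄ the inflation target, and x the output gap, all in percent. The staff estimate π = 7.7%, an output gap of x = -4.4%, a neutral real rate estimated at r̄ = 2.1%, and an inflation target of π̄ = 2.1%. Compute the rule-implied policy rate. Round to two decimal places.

i = 2.1 + 7.7 + 0.5 × (7.7 − 2.1) + 0.5 × (-4.4)
   = 2.1 + 7.7 + 2.8 − 2.2 = 10.40

10.40%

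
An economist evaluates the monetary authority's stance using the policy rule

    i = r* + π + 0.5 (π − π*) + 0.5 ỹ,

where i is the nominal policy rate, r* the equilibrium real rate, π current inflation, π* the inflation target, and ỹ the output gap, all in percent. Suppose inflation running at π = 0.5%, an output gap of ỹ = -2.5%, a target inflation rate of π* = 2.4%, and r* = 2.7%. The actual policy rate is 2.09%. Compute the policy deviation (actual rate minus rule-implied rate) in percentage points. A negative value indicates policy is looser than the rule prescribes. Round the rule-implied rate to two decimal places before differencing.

1.09 pp

i = 2.7 + 0.5 + 0.5 × (0.5 − 2.4) + 0.5 × (-2.5)
   = 2.7 + 0.5 − 0.95 − 1.25 = 1.00
Deviation = 2.09 − 1.00 = 1.09 pp.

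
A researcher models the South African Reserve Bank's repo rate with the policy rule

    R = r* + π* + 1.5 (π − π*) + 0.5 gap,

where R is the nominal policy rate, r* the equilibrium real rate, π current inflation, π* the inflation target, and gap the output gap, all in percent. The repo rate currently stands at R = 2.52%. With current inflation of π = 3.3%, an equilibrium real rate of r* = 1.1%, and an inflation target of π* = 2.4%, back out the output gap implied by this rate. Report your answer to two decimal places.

0.5 gap = 2.52 − 1.1 − 2.4 − 1.5 × (3.3 − 2.4) = -2.33
gap = -2.33 / 0.5 = -4.66

-4.66%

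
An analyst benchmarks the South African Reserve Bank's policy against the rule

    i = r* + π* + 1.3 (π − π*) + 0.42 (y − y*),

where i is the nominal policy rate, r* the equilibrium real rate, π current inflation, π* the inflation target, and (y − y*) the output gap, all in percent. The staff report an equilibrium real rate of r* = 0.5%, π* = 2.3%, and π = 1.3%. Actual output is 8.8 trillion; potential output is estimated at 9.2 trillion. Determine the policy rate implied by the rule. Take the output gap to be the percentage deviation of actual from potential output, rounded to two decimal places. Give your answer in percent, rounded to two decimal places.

-0.33%

Output gap = 100 × (8.8 − 9.2) / 9.2 = -4.35%.
i = 0.50 + 2.30 + 1.3 × (1.30 − 2.30) + 0.42 × (-4.35)
   = 0.50 + 2.3 − 1.3 − 1.827 = -0.33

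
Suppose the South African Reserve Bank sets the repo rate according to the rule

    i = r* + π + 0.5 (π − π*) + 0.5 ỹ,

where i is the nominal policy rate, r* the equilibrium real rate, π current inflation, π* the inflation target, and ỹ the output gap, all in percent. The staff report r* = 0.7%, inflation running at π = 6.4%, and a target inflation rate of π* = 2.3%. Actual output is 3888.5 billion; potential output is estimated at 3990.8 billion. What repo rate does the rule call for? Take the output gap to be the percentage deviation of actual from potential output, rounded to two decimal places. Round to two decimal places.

7.87%

Output gap = 100 × (3888.5 − 3990.8) / 3990.8 = -2.56%.
i = 0.70 + 6.40 + 0.5 × (6.40 − 2.30) + 0.5 × (-2.56)
   = 0.70 + 6.4 + 2.05 − 1.28 = 7.87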